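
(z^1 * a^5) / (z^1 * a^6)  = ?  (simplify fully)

1/a

Quotient: (a^-1)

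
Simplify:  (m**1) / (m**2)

Quotient: (m**-1)

1/m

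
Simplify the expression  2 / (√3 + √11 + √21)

Group as (√3 + √11) + √21; multiply by (√3 + √11) - √21, then rationalise the remaining surd.

(-12*√77 - 14*√21 + 26*√11 + 58*√3)/83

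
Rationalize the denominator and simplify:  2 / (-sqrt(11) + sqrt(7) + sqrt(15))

(-22*sqrt(11) + 6*sqrt(15) + 38*sqrt(7) + 4*sqrt(1155))/299

Group as (sqrt(7) + sqrt(15)) - sqrt(11); multiply by (sqrt(7) + sqrt(15)) + sqrt(11), then rationalise the remaining surd.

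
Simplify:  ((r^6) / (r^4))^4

r^8

Inside the bracket: r^2
Raise to the power 4: r^8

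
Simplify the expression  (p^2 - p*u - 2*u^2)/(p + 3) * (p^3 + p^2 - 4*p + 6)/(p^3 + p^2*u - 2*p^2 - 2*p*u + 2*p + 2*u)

p - 2*u

Factor: p^2 - p*u - 2*u^2 = (p - 2*u)*(p + u);  p^3 + p^2 - 4*p + 6 = (p + 3)*(p^2 - 2*p + 2);  p^3 + p^2*u - 2*p^2 - 2*p*u + 2*p + 2*u = (p + u)*(p^2 - 2*p + 2)
Cancel the common factors (p^2 - 2*p + 2), (p + u), (p + 3).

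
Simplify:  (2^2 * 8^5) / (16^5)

2^(-3)

2^2 = 2^2; 8^5 = 2^15; 16^5 = 2^20
Combine exponents: 2^(-3)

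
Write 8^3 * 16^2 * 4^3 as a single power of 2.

2^23

8^3 = 2^9; 16^2 = 2^8; 4^3 = 2^6
Combine exponents: 2^23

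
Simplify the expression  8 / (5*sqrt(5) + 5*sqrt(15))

(-4*sqrt(5) + 4*sqrt(15))/25

Multiply numerator and denominator by -5*sqrt(15) + 5*sqrt(5).
Denominator becomes -250; numerator becomes -40*sqrt(15) + 40*sqrt(5).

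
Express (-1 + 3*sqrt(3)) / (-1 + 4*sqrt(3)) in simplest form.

(-sqrt(3) + 35)/47

Multiply numerator and denominator by -4*sqrt(3) - 1.
Denominator becomes -47; numerator becomes -35 + sqrt(3).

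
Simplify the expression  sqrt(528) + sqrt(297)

7*sqrt(33)

sqrt(528) = 4*sqrt(33); sqrt(297) = 3*sqrt(33)
Combine: (4 + 3)·sqrt(33) = 7*sqrt(33)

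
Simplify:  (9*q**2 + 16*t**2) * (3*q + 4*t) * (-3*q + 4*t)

Telescope via difference of squares: ((4*t)+(3*q))((4*t)-(3*q)) = -9*q**2 + 16*t**2, then repeat with the next factor.

-81*q**4 + 256*t**4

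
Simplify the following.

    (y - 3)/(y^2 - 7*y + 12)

1/(y - 4)

Factor: y^2 - 7*y + 12 = (y - 3)*(y - 4)
Cancel the common factor (y - 3).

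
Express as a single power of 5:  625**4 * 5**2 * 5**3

5**21

625**4 = 5**16; 5**2 = 5**2; 5**3 = 5**3
Combine exponents: 5**21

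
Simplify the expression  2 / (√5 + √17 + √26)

(-√2210 - 2*√26 + 7*√17 + 19*√5)/81

Group as (√17 + √26) + √5; multiply by (√17 + √26) - √5, then rationalise the remaining surd.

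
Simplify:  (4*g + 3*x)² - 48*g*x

Expanding gives 16*g² - 24*g*x + 9*x², a perfect square.

(4*g - 3*x)²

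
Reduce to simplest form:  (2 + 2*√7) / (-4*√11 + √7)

Multiply numerator and denominator by √7 + 4*√11.
Denominator becomes -169; numerator becomes 2*√7 + 14 + 8*√11 + 8*√77.

(-8*√77 - 8*√11 - 14 - 2*√7)/169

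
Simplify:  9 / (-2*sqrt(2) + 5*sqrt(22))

(18*sqrt(2) + 45*sqrt(22))/542

Multiply numerator and denominator by 2*sqrt(2) + 5*sqrt(22).
Denominator becomes 542; numerator becomes 18*sqrt(2) + 45*sqrt(22).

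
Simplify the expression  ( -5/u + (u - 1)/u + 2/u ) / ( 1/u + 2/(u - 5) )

(u^2 - 9*u + 20)/(3*u - 5)

Numerator: -5/u + (u - 1)/u + 2/u = (u - 4)/u
Denominator: 1/u + 2/(u - 5) = (3*u - 5)/(u^2 - 5*u)
Divide: ((u - 4)/u) · ((u^2 - 5*u)/(3*u - 5)) = (u^2 - 9*u + 20)/(3*u - 5)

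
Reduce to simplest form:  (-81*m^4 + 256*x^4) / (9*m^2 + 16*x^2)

-9*m^2 + 16*x^2

-81*m^4 + 256*x^4 factors as (-3*m + 4*x)*(3*m + 4*x)*(9*m^2 + 16*x^2).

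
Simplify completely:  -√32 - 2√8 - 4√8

-16*√2

√32 = 4*√2; 2√8 = 4*√2; 4√8 = 8*√2
Combine: (-4 - 4 - 8)·√2 = -16*√2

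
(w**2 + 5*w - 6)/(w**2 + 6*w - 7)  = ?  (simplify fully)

(w + 6)/(w + 7)

Factor: w**2 + 5*w - 6 = (w + 6)*(w - 1);  w**2 + 6*w - 7 = (w + 7)*(w - 1)
Cancel the common factor (w - 1).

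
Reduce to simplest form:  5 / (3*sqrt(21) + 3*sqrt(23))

Multiply numerator and denominator by -3*sqrt(21) + 3*sqrt(23).
Denominator becomes 18; numerator becomes -15*sqrt(21) + 15*sqrt(23).

(-5*sqrt(21) + 5*sqrt(23))/6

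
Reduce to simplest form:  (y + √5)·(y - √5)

(y)^2 - (√5)^2 = y² - 5.

y² - 5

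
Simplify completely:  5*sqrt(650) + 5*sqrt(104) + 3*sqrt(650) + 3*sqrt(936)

5*sqrt(650) = 25*sqrt(26); 5*sqrt(104) = 10*sqrt(26); 3*sqrt(650) = 15*sqrt(26); 3*sqrt(936) = 18*sqrt(26)
Combine: (25 + 10 + 15 + 18)·sqrt(26) = 68*sqrt(26)

68*sqrt(26)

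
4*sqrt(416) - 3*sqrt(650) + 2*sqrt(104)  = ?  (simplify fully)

5*sqrt(26)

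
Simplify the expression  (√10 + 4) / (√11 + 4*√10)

(-4*√11 - √110 + 40 + 16*√10)/149

Multiply numerator and denominator by -√11 + 4*√10.
Denominator becomes 149; numerator becomes -4*√11 - √110 + 40 + 16*√10.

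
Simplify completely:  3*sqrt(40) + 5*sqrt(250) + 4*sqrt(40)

39*sqrt(10)

3*sqrt(40) = 6*sqrt(10); 5*sqrt(250) = 25*sqrt(10); 4*sqrt(40) = 8*sqrt(10)
Combine: (6 + 25 + 8)·sqrt(10) = 39*sqrt(10)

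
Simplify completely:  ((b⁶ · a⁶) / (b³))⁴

a^24*b^12

Inside the bracket: b³ · a⁶
Raise to the power 4: b^12 · a^24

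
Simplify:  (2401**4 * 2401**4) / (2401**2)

2401**4 = 7**16; 2401**4 = 7**16; 2401**2 = 7**8
Combine exponents: 7**24

7**24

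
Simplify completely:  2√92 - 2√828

-8*√23

2√92 = 4*√23; 2√828 = 12*√23
Combine: (4 - 12)·√23 = -8*√23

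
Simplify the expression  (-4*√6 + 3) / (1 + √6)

(-27 + 7*√6)/5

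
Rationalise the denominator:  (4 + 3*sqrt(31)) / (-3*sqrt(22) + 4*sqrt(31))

Multiply numerator and denominator by 3*sqrt(22) + 4*sqrt(31).
Denominator becomes 298; numerator becomes 12*sqrt(22) + 16*sqrt(31) + 9*sqrt(682) + 372.

(12*sqrt(22) + 16*sqrt(31) + 9*sqrt(682) + 372)/298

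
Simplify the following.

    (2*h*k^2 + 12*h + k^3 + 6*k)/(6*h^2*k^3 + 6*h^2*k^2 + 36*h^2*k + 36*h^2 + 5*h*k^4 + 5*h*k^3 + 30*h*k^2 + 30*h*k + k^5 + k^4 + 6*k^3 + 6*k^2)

1/(3*h*k + 3*h + k^2 + k)

Factor: 2*h*k^2 + 12*h + k^3 + 6*k = (2*h + k)*(k^2 + 6);  6*h^2*k^3 + 6*h^2*k^2 + 36*h^2*k + 36*h^2 + 5*h*k^4 + 5*h*k^3 + 30*h*k^2 + 30*h*k + k^5 + k^4 + 6*k^3 + 6*k^2 = (k^2 + 6)*(k + 1)*(2*h + k)*(3*h + k)
Cancel the common factors (k^2 + 6), (2*h + k).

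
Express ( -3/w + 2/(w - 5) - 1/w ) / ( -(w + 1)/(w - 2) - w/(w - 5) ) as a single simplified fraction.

(2*w² - 24*w + 40)/(2*w³ - 6*w² - 5*w)

Numerator: -3/w + 2/(w - 5) - 1/w = (-2*w + 20)/(w² - 5*w)
Denominator: -(w + 1)/(w - 2) - w/(w - 5) = (-2*w² + 6*w + 5)/(w² - 7*w + 10)
Divide: ((-2*w + 20)/(w² - 5*w)) · ((w² - 7*w + 10)/(-2*w² + 6*w + 5)) = (2*w² - 24*w + 40)/(2*w³ - 6*w² - 5*w)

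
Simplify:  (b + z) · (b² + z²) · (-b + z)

-b⁴ + z⁴

Telescope via difference of squares: (z+b)(z-b) = -b² + z², then repeat with the next factor.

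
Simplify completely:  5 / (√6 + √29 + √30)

(-60*√145 + 25*√30 + 35*√29 + 265*√6)/671

Group as (√29 + √30) + √6; multiply by (√29 + √30) - √6, then rationalise the remaining surd.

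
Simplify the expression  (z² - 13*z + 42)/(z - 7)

Factor: z² - 13*z + 42 = (z - 7)·(z - 6)
Cancel the common factor (z - 7).

z - 6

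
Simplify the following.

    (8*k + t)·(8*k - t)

64*k² - t²

(8*k)^2 - (t)^2 = 64*k² - t².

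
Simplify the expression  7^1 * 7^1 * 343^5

7^17

7^1 = 7^1; 7^1 = 7^1; 343^5 = 7^15
Combine exponents: 7^17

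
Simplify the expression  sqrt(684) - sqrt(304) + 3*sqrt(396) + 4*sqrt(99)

2*sqrt(19) + 30*sqrt(11)

sqrt(684) = 6*sqrt(19); sqrt(304) = 4*sqrt(19); 3*sqrt(396) = 18*sqrt(11); 4*sqrt(99) = 12*sqrt(11)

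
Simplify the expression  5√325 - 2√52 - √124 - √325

5√325 = 25*√13; 2√52 = 4*√13; √124 = 2*√31; √325 = 5*√13

-2*√31 + 16*√13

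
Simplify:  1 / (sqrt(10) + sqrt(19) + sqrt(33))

Group as (sqrt(10) + sqrt(19)) + sqrt(33); multiply by (sqrt(10) + sqrt(19)) - sqrt(33), then rationalise the remaining surd.

(-sqrt(6270) - 2*sqrt(33) + 12*sqrt(19) + 21*sqrt(10))/372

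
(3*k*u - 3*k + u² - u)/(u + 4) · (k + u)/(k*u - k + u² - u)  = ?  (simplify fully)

(3*k + u)/(u + 4)

Factor: 3*k*u - 3*k + u² - u = (3*k + u)·(u - 1);  k*u - k + u² - u = (u - 1)·(k + u)
Cancel the common factors (u - 1), (k + u).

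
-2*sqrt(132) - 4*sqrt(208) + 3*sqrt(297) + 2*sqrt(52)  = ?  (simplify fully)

-12*sqrt(13) + 5*sqrt(33)

2*sqrt(132) = 4*sqrt(33); 4*sqrt(208) = 16*sqrt(13); 3*sqrt(297) = 9*sqrt(33); 2*sqrt(52) = 4*sqrt(13)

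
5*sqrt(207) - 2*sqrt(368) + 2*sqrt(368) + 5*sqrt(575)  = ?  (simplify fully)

40*sqrt(23)

5*sqrt(207) = 15*sqrt(23); 2*sqrt(368) = 8*sqrt(23); 2*sqrt(368) = 8*sqrt(23); 5*sqrt(575) = 25*sqrt(23)
Combine: (15 - 8 + 8 + 25)·sqrt(23) = 40*sqrt(23)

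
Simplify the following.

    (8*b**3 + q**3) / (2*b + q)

Apply the sum-of-cubes factorisation and cancel (2*b + q).

4*b**2 - 2*b*q + q**2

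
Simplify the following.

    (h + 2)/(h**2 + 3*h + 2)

1/(h + 1)

Factor: h**2 + 3*h + 2 = (h + 1)*(h + 2)
Cancel the common factor (h + 2).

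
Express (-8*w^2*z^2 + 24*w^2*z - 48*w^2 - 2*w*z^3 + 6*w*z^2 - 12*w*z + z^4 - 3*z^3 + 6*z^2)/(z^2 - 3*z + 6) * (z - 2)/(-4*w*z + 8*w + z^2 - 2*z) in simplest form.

2*w + z

Factor: -8*w^2*z^2 + 24*w^2*z - 48*w^2 - 2*w*z^3 + 6*w*z^2 - 12*w*z + z^4 - 3*z^3 + 6*z^2 = (-4*w + z)*(2*w + z)*(z^2 - 3*z + 6);  -4*w*z + 8*w + z^2 - 2*z = (z - 2)*(-4*w + z)
Cancel the common factors (z^2 - 3*z + 6), (z - 2), (-4*w + z).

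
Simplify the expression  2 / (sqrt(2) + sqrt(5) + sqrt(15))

Group as (sqrt(2) + sqrt(15)) + sqrt(5); multiply by (sqrt(2) + sqrt(15)) - sqrt(5), then rationalise the remaining surd.

(-6*sqrt(5) - 9*sqrt(2) + 5*sqrt(6) + 4*sqrt(15))/6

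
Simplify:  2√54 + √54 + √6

10*√6

2√54 = 6*√6; √54 = 3*√6; √6 = √6
Combine: (6 + 3 + 1)·√6 = 10*√6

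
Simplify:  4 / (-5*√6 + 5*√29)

Multiply numerator and denominator by 5*√6 + 5*√29.
Denominator becomes 575; numerator becomes 20*√6 + 20*√29.

(4*√6 + 4*√29)/115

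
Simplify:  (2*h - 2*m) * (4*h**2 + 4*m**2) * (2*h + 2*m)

Pair the conjugate factors: ((2*h)+(2*m))((2*h)-(2*m)) = 4*h**2 - 4*m**2, then repeat with the next factor.

16*h**4 - 16*m**4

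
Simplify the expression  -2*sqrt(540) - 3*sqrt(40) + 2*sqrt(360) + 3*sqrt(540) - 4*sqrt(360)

-18*sqrt(10) + 6*sqrt(15)

2*sqrt(540) = 12*sqrt(15); 3*sqrt(40) = 6*sqrt(10); 2*sqrt(360) = 12*sqrt(10); 3*sqrt(540) = 18*sqrt(15); 4*sqrt(360) = 24*sqrt(10)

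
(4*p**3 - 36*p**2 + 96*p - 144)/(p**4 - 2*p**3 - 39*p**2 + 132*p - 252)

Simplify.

Factor: 4*p**3 - 36*p**2 + 96*p - 144 = 4*(p**2 - 3*p + 6)*(p - 6);  p**4 - 2*p**3 - 39*p**2 + 132*p - 252 = (p + 7)*(p**2 - 3*p + 6)*(p - 6)
Cancel the common factors (p**2 - 3*p + 6), (p - 6).

4/(p + 7)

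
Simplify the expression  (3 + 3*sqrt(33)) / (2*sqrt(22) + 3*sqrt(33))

(-66*sqrt(6) - 6*sqrt(22) + 9*sqrt(33) + 297)/209

Multiply numerator and denominator by -2*sqrt(22) + 3*sqrt(33).
Denominator becomes 209; numerator becomes -66*sqrt(6) - 6*sqrt(22) + 9*sqrt(33) + 297.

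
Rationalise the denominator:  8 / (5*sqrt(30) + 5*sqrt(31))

(-8*sqrt(30) + 8*sqrt(31))/5

Multiply numerator and denominator by -5*sqrt(31) + 5*sqrt(30).
Denominator becomes -25; numerator becomes -40*sqrt(31) + 40*sqrt(30).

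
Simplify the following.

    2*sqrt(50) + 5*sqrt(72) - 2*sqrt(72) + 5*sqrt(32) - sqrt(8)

46*sqrt(2)

2*sqrt(50) = 10*sqrt(2); 5*sqrt(72) = 30*sqrt(2); 2*sqrt(72) = 12*sqrt(2); 5*sqrt(32) = 20*sqrt(2); sqrt(8) = 2*sqrt(2)
Combine: (10 + 30 - 12 + 20 - 2)·sqrt(2) = 46*sqrt(2)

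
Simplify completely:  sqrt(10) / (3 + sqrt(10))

-3*sqrt(10) + 10

Multiply numerator and denominator by -sqrt(10) + 3.
Denominator becomes -1; numerator becomes -10 + 3*sqrt(10).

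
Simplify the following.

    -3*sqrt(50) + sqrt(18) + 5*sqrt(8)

3*sqrt(50) = 15*sqrt(2); sqrt(18) = 3*sqrt(2); 5*sqrt(8) = 10*sqrt(2)
Combine: (-15 + 3 + 10)·sqrt(2) = -2*sqrt(2)

-2*sqrt(2)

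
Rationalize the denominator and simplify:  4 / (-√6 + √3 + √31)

Group as (√3 + √31) - √6; multiply by (√3 + √31) + √6, then rationalise the remaining surd.

(-34*√3 - 6*√62 + 28*√6 + 22*√31)/103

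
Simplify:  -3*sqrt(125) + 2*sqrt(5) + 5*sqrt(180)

17*sqrt(5)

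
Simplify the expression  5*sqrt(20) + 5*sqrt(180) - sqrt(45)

5*sqrt(20) = 10*sqrt(5); 5*sqrt(180) = 30*sqrt(5); sqrt(45) = 3*sqrt(5)
Combine: (10 + 30 - 3)·sqrt(5) = 37*sqrt(5)

37*sqrt(5)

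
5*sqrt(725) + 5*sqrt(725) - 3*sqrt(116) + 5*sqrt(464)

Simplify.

5*sqrt(725) = 25*sqrt(29); 5*sqrt(725) = 25*sqrt(29); 3*sqrt(116) = 6*sqrt(29); 5*sqrt(464) = 20*sqrt(29)
Combine: (25 + 25 - 6 + 20)·sqrt(29) = 64*sqrt(29)

64*sqrt(29)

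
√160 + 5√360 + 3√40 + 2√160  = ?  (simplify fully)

√160 = 4*√10; 5√360 = 30*√10; 3√40 = 6*√10; 2√160 = 8*√10
Combine: (4 + 30 + 6 + 8)·√10 = 48*√10

48*√10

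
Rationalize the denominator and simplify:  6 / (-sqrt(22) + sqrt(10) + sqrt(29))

(-102*sqrt(22) + 18*sqrt(29) + 246*sqrt(10) + 24*sqrt(1595))/871

Group as (sqrt(10) + sqrt(29)) - sqrt(22); multiply by (sqrt(10) + sqrt(29)) + sqrt(22), then rationalise the remaining surd.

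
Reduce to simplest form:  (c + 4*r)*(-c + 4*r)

-c^2 + 16*r^2

(4*r)^2 - (c)^2 = -c^2 + 16*r^2.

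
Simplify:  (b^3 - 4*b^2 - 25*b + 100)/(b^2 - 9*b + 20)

b + 5

Factor: b^3 - 4*b^2 - 25*b + 100 = (b - 5)*(b + 5)*(b - 4);  b^2 - 9*b + 20 = (b - 5)*(b - 4)
Cancel the common factors (b - 5), (b - 4).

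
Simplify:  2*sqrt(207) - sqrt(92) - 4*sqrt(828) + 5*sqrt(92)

2*sqrt(207) = 6*sqrt(23); sqrt(92) = 2*sqrt(23); 4*sqrt(828) = 24*sqrt(23); 5*sqrt(92) = 10*sqrt(23)
Combine: (6 - 2 - 24 + 10)·sqrt(23) = -10*sqrt(23)

-10*sqrt(23)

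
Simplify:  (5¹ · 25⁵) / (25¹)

5^9

5¹ = 5^1; 25⁵ = 5^10; 25¹ = 5^2
Combine exponents: 5^9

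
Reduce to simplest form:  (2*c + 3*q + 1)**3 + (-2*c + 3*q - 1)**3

Binomially expand both and collect terms in (3*q), (2*c + 1).

18*q*(4*c**2 + 4*c + 3*q**2 + 1)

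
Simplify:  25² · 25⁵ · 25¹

5^16

25² = 5^4; 25⁵ = 5^10; 25¹ = 5^2
Combine exponents: 5^16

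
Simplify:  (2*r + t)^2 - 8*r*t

(2*r - t)^2

Expand the square and combine the 8*r*t term.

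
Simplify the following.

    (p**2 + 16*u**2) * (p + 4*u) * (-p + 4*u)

-p**4 + 256*u**4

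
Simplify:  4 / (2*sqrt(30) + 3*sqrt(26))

(-4*sqrt(30) + 6*sqrt(26))/57

Multiply numerator and denominator by -2*sqrt(30) + 3*sqrt(26).
Denominator becomes 114; numerator becomes -8*sqrt(30) + 12*sqrt(26).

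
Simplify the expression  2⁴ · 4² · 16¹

2⁴ = 2^4; 4² = 2^4; 16¹ = 2^4
Combine exponents: 2^12

2^12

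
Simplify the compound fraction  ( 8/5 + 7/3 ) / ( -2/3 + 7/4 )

236/65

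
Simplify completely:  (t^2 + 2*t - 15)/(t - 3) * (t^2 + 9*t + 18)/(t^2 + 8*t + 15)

t + 6

Factor: t^2 + 2*t - 15 = (t - 3)*(t + 5);  t^2 + 9*t + 18 = (t + 3)*(t + 6);  t^2 + 8*t + 15 = (t + 3)*(t + 5)
Cancel the common factors (t - 3), (t + 3), (t + 5).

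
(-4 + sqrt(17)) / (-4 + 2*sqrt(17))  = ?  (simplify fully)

(-2*sqrt(17) + 9)/26

Multiply numerator and denominator by -2*sqrt(17) - 4.
Denominator becomes -52; numerator becomes -18 + 4*sqrt(17).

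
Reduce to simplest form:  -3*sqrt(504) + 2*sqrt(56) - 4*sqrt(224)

-30*sqrt(14)

3*sqrt(504) = 18*sqrt(14); 2*sqrt(56) = 4*sqrt(14); 4*sqrt(224) = 16*sqrt(14)
Combine: (-18 + 4 - 16)·sqrt(14) = -30*sqrt(14)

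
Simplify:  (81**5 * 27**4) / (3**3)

3**29

81**5 = 3**20; 27**4 = 3**12; 3**3 = 3**3
Combine exponents: 3**29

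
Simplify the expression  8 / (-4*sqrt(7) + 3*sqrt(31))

Multiply numerator and denominator by 4*sqrt(7) + 3*sqrt(31).
Denominator becomes 167; numerator becomes 32*sqrt(7) + 24*sqrt(31).

(32*sqrt(7) + 24*sqrt(31))/167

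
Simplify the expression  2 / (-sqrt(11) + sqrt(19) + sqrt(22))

Group as (sqrt(19) + sqrt(22)) - sqrt(11); multiply by (sqrt(19) + sqrt(22)) + sqrt(11), then rationalise the remaining surd.

(-15*sqrt(11) + 4*sqrt(22) + 7*sqrt(19) + 11*sqrt(38))/193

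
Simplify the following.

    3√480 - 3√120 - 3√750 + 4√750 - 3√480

-√30

3√480 = 12*√30; 3√120 = 6*√30; 3√750 = 15*√30; 4√750 = 20*√30; 3√480 = 12*√30
Combine: (12 - 6 - 15 + 20 - 12)·√30 = -√30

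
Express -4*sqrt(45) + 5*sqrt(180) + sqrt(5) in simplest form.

19*sqrt(5)

4*sqrt(45) = 12*sqrt(5); 5*sqrt(180) = 30*sqrt(5); sqrt(5) = sqrt(5)
Combine: (-12 + 30 + 1)·sqrt(5) = 19*sqrt(5)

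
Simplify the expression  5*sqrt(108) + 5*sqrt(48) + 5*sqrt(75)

75*sqrt(3)

5*sqrt(108) = 30*sqrt(3); 5*sqrt(48) = 20*sqrt(3); 5*sqrt(75) = 25*sqrt(3)
Combine: (30 + 20 + 25)·sqrt(3) = 75*sqrt(3)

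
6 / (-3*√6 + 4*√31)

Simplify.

Multiply numerator and denominator by 3*√6 + 4*√31.
Denominator becomes 442; numerator becomes 18*√6 + 24*√31.

(9*√6 + 12*√31)/221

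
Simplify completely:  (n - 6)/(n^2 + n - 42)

Factor: n^2 + n - 42 = (n - 6)*(n + 7)
Cancel the common factor (n - 6).

1/(n + 7)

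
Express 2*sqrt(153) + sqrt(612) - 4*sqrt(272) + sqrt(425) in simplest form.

2*sqrt(153) = 6*sqrt(17); sqrt(612) = 6*sqrt(17); 4*sqrt(272) = 16*sqrt(17); sqrt(425) = 5*sqrt(17)
Combine: (6 + 6 - 16 + 5)·sqrt(17) = sqrt(17)

sqrt(17)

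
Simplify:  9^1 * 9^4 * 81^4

3^26

9^1 = 3^2; 9^4 = 3^8; 81^4 = 3^16
Combine exponents: 3^26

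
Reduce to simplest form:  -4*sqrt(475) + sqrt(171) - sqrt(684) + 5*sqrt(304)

4*sqrt(475) = 20*sqrt(19); sqrt(171) = 3*sqrt(19); sqrt(684) = 6*sqrt(19); 5*sqrt(304) = 20*sqrt(19)
Combine: (-20 + 3 - 6 + 20)·sqrt(19) = -3*sqrt(19)

-3*sqrt(19)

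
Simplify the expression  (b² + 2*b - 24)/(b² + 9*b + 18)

(b - 4)/(b + 3)

Factor: b² + 2*b - 24 = (b - 4)·(b + 6);  b² + 9*b + 18 = (b + 3)·(b + 6)
Cancel the common factor (b + 6).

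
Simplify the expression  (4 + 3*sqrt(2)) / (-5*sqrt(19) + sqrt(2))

Multiply numerator and denominator by sqrt(2) + 5*sqrt(19).
Denominator becomes -473; numerator becomes 4*sqrt(2) + 6 + 20*sqrt(19) + 15*sqrt(38).

(-15*sqrt(38) - 20*sqrt(19) - 6 - 4*sqrt(2))/473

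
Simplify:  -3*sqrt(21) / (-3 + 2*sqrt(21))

Multiply numerator and denominator by -2*sqrt(21) - 3.
Denominator becomes -75; numerator becomes 9*sqrt(21) + 126.

(-42 - 3*sqrt(21))/25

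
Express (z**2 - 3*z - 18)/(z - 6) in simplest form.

z + 3

Factor: z**2 - 3*z - 18 = (z + 3)*(z - 6)
Cancel the common factor (z - 6).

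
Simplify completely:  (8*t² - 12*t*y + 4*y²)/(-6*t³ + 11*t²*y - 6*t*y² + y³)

4/(-3*t + y)

Factor: 8*t² - 12*t*y + 4*y² = 4·(-t + y)·(-2*t + y);  -6*t³ + 11*t²*y - 6*t*y² + y³ = (-t + y)·(-3*t + y)·(-2*t + y)
Cancel the common factors (-t + y), (-2*t + y).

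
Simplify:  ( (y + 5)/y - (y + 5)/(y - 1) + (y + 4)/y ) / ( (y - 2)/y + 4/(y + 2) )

(y**3 + 4*y**2 - 5*y - 18)/(y**3 + 3*y**2 - 8*y + 4)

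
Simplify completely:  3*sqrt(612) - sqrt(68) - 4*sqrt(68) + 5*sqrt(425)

33*sqrt(17)

3*sqrt(612) = 18*sqrt(17); sqrt(68) = 2*sqrt(17); 4*sqrt(68) = 8*sqrt(17); 5*sqrt(425) = 25*sqrt(17)
Combine: (18 - 2 - 8 + 25)·sqrt(17) = 33*sqrt(17)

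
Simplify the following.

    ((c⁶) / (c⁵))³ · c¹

Inside the bracket: c¹
Raise to the power 3: c³
Multiply by c¹: add exponents.

c⁴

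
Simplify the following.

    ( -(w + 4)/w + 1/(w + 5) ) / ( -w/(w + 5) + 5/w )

(w**2 + 8*w + 20)/(w**2 - 5*w - 25)

Numerator: -(w + 4)/w + 1/(w + 5) = (-w**2 - 8*w - 20)/(w**2 + 5*w)
Denominator: -w/(w + 5) + 5/w = (-w**2 + 5*w + 25)/(w**2 + 5*w)
Divide: ((-w**2 - 8*w - 20)/(w**2 + 5*w)) · ((w**2 + 5*w)/(-w**2 + 5*w + 25)) = (w**2 + 8*w + 20)/(w**2 - 5*w - 25)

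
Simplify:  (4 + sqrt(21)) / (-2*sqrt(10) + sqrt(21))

(-2*sqrt(210) - 8*sqrt(10) - 21 - 4*sqrt(21))/19

Multiply numerator and denominator by sqrt(21) + 2*sqrt(10).
Denominator becomes -19; numerator becomes 4*sqrt(21) + 21 + 8*sqrt(10) + 2*sqrt(210).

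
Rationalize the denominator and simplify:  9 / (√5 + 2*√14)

(-3*√5 + 6*√14)/17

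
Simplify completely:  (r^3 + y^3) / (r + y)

r^2 - r*y + y^2

y^3 + r^3 = (r + y)(r^2 - r*y + y^2).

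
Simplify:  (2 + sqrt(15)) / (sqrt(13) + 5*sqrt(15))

(-sqrt(195) - 2*sqrt(13) + 10*sqrt(15) + 75)/362

Multiply numerator and denominator by -sqrt(13) + 5*sqrt(15).
Denominator becomes 362; numerator becomes -sqrt(195) - 2*sqrt(13) + 10*sqrt(15) + 75.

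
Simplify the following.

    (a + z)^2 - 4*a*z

(a - z)^2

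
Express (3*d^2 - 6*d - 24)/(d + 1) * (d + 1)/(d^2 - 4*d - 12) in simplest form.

(3*d - 12)/(d - 6)

Factor: 3*d^2 - 6*d - 24 = 3*(d - 4)*(d + 2);  d^2 - 4*d - 12 = (d + 2)*(d - 6)
Cancel the common factors (d + 1), (d + 2).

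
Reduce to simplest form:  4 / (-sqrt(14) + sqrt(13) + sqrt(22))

Group as (sqrt(13) + sqrt(22)) - sqrt(14); multiply by (sqrt(13) + sqrt(22)) + sqrt(14), then rationalise the remaining surd.

(-84*sqrt(14) + 20*sqrt(22) + 92*sqrt(13) + 16*sqrt(1001))/703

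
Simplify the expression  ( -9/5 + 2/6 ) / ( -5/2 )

44/75

Numerator: -9/5 + 2/6 = -22/15
Denominator: -5/2 = -5/2
Divide: (-22/15) · (-2/5) = 44/75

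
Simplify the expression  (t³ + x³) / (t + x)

x^3 + t^3 = (t + x)(t² - t*x + x²).

t² - t*x + x²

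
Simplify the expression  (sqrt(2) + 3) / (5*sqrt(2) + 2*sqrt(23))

(-15*sqrt(2) - 10 + 2*sqrt(46) + 6*sqrt(23))/42

Multiply numerator and denominator by -2*sqrt(23) + 5*sqrt(2).
Denominator becomes -42; numerator becomes -6*sqrt(23) - 2*sqrt(46) + 10 + 15*sqrt(2).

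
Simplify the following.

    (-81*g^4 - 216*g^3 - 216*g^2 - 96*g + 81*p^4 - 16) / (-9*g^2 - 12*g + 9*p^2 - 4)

-81*g^4 - 216*g^3 - 216*g^2 - 96*g + 81*p^4 - 16 factors as (-3*g + 3*p - 2)*(3*g + 3*p + 2)*(9*g^2 + 12*g + 9*p^2 + 4).

9*g^2 + 12*g + 9*p^2 + 4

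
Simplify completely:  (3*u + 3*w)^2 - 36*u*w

After expansion: 9*u^2 - 18*u*w + 9*w^2 — a perfect-square trinomial.

9*(u - w)^2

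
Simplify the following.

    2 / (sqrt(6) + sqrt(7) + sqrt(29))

Group as (sqrt(6) + sqrt(7)) + sqrt(29); multiply by (sqrt(6) + sqrt(7)) - sqrt(29), then rationalise the remaining surd.

(-14*sqrt(7) - 15*sqrt(6) + sqrt(1218) + 8*sqrt(29))/22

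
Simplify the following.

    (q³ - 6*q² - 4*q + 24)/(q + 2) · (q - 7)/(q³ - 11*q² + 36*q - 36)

Factor: q³ - 6*q² - 4*q + 24 = (q - 2)·(q + 2)·(q - 6);  q³ - 11*q² + 36*q - 36 = (q - 6)·(q - 3)·(q - 2)
Cancel the common factors (q + 2), (q - 2), (q - 6).

(q - 7)/(q - 3)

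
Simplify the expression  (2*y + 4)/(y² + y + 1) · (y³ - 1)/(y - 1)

2*y + 4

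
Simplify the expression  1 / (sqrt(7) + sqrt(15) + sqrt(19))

(-2*sqrt(1995) + 3*sqrt(19) + 11*sqrt(15) + 27*sqrt(7))/411

Group as (sqrt(7) + sqrt(15)) + sqrt(19); multiply by (sqrt(7) + sqrt(15)) - sqrt(19), then rationalise the remaining surd.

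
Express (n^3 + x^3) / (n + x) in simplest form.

n^2 - n*x + x^2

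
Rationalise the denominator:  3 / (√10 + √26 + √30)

Group as (√10 + √26) + √30; multiply by (√10 + √26) - √30, then rationalise the remaining surd.

(-30*√78 + 9*√30 + 21*√26 + 69*√10)/502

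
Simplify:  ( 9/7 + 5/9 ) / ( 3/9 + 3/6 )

232/105

Numerator: 9/7 + 5/9 = 116/63
Denominator: 3/9 + 3/6 = 5/6
Divide: (116/63) · (6/5) = 232/105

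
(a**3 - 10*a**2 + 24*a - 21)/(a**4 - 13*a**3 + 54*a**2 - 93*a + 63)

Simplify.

Factor: a**3 - 10*a**2 + 24*a - 21 = (a**2 - 3*a + 3)*(a - 7);  a**4 - 13*a**3 + 54*a**2 - 93*a + 63 = (a - 7)*(a**2 - 3*a + 3)*(a - 3)
Cancel the common factors (a**2 - 3*a + 3), (a - 7).

1/(a - 3)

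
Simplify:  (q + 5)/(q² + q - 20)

1/(q - 4)

Factor: q² + q - 20 = (q - 4)·(q + 5)
Cancel the common factor (q + 5).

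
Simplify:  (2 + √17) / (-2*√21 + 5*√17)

(4*√21 + 2*√357 + 10*√17 + 85)/341

Multiply numerator and denominator by 2*√21 + 5*√17.
Denominator becomes 341; numerator becomes 4*√21 + 2*√357 + 10*√17 + 85.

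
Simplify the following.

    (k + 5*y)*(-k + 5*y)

Product of conjugates: (P+Q)(P-Q) = P**2 - Q**2.

-k**2 + 25*y**2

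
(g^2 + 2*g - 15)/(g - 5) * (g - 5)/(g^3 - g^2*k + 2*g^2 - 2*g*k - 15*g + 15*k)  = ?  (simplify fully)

Factor: g^2 + 2*g - 15 = (g + 5)*(g - 3);  g^3 - g^2*k + 2*g^2 - 2*g*k - 15*g + 15*k = (g - 3)*(g - k)*(g + 5)
Cancel the common factors (g - 5), (g + 5), (g - 3).

1/(g - k)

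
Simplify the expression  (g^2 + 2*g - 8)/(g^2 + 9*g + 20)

Factor: g^2 + 2*g - 8 = (g + 4)*(g - 2);  g^2 + 9*g + 20 = (g + 4)*(g + 5)
Cancel the common factor (g + 4).

(g - 2)/(g + 5)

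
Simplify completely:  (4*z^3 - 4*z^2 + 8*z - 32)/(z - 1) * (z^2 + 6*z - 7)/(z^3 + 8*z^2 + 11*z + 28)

Factor: 4*z^3 - 4*z^2 + 8*z - 32 = 4*(z - 2)*(z^2 + z + 4);  z^2 + 6*z - 7 = (z + 7)*(z - 1);  z^3 + 8*z^2 + 11*z + 28 = (z + 7)*(z^2 + z + 4)
Cancel the common factors (z^2 + z + 4), (z + 7), (z - 1).

4*z - 8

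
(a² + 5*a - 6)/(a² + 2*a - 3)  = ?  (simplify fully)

(a + 6)/(a + 3)

Factor: a² + 5*a - 6 = (a + 6)·(a - 1);  a² + 2*a - 3 = (a - 1)·(a + 3)
Cancel the common factor (a - 1).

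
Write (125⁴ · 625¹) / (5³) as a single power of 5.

125⁴ = 5^12; 625¹ = 5^4; 5³ = 5^3
Combine exponents: 5^13

5^13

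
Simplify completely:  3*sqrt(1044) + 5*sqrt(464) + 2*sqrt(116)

42*sqrt(29)

3*sqrt(1044) = 18*sqrt(29); 5*sqrt(464) = 20*sqrt(29); 2*sqrt(116) = 4*sqrt(29)
Combine: (18 + 20 + 4)·sqrt(29) = 42*sqrt(29)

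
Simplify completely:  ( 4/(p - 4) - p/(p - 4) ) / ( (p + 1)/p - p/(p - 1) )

Numerator: 4/(p - 4) - p/(p - 4) = -1
Denominator: (p + 1)/p - p/(p - 1) = -1/(p^2 - p)
Divide: (-1) · (-p^2 + p) = p^2 - p

p^2 - p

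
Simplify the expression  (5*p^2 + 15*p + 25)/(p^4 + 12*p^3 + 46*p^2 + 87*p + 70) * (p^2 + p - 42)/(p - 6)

Factor: 5*p^2 + 15*p + 25 = 5*(p^2 + 3*p + 5);  p^4 + 12*p^3 + 46*p^2 + 87*p + 70 = (p + 2)*(p + 7)*(p^2 + 3*p + 5);  p^2 + p - 42 = (p + 7)*(p - 6)
Cancel the common factors (p^2 + 3*p + 5), (p - 6), (p + 7).

5/(p + 2)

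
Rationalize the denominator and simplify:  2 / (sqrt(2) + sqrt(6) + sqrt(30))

(-13*sqrt(6) - 17*sqrt(2) + 6*sqrt(10) + 11*sqrt(30))/109

Group as (sqrt(6) + sqrt(30)) + sqrt(2); multiply by (sqrt(6) + sqrt(30)) - sqrt(2), then rationalise the remaining surd.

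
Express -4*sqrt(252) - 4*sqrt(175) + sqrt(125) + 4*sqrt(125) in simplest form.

-44*sqrt(7) + 25*sqrt(5)

4*sqrt(252) = 24*sqrt(7); 4*sqrt(175) = 20*sqrt(7); sqrt(125) = 5*sqrt(5); 4*sqrt(125) = 20*sqrt(5)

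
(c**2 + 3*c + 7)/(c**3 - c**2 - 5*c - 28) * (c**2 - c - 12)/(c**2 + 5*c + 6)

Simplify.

Factor: c**3 - c**2 - 5*c - 28 = (c - 4)*(c**2 + 3*c + 7);  c**2 - c - 12 = (c - 4)*(c + 3);  c**2 + 5*c + 6 = (c + 3)*(c + 2)
Cancel the common factors (c**2 + 3*c + 7), (c + 3), (c - 4).

1/(c + 2)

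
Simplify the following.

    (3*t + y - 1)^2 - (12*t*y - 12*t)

Expanding gives 9*t^2 - 6*t*y + 6*t + y^2 - 2*y + 1, a perfect square.

(3*t - y + 1)^2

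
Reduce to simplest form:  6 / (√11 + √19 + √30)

(-3*√6270 + 33*√19 + 57*√11)/209

Group as (√19 + √30) + √11; multiply by (√19 + √30) - √11, then rationalise the remaining surd.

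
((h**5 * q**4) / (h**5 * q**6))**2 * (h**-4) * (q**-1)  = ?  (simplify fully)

Inside the bracket: (q**-2)
Raise to the power 2: (q**-4)
Multiply by (h**-4) * (q**-1): add exponents.

1/(h**4*q**5)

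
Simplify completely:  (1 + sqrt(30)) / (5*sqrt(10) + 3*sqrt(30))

Multiply numerator and denominator by -5*sqrt(10) + 3*sqrt(30).
Denominator becomes 20; numerator becomes -50*sqrt(3) - 5*sqrt(10) + 3*sqrt(30) + 90.

(-50*sqrt(3) - 5*sqrt(10) + 3*sqrt(30) + 90)/20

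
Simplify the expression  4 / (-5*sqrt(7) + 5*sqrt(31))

(sqrt(7) + sqrt(31))/30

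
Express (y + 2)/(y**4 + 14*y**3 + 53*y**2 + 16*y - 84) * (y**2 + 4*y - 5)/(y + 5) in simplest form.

1/(y**2 + 13*y + 42)

Factor: y**4 + 14*y**3 + 53*y**2 + 16*y - 84 = (y - 1)*(y + 6)*(y + 7)*(y + 2);  y**2 + 4*y - 5 = (y - 1)*(y + 5)
Cancel the common factors (y + 2), (y + 5), (y - 1).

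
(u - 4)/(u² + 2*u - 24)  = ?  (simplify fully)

Factor: u² + 2*u - 24 = (u - 4)·(u + 6)
Cancel the common factor (u - 4).

1/(u + 6)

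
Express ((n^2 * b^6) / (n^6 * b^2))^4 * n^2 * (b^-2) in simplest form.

b^14/n^14

Inside the bracket: (n^-4) * b^4
Raise to the power 4: (n^-16) * b^16
Multiply by n^2 * (b^-2): add exponents.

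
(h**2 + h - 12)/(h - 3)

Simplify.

h + 4

Factor: h**2 + h - 12 = (h + 4)*(h - 3)
Cancel the common factor (h - 3).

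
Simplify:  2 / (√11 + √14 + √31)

Group as (√11 + √31) + √14; multiply by (√11 + √31) - √14, then rationalise the remaining surd.

(-√4774 - 3*√31 + 14*√14 + 17*√11)/145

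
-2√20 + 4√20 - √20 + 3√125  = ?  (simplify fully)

17*√5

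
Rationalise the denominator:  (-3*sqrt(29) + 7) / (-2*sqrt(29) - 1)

Multiply numerator and denominator by -1 + 2*sqrt(29).
Denominator becomes -115; numerator becomes -181 + 17*sqrt(29).

(-17*sqrt(29) + 181)/115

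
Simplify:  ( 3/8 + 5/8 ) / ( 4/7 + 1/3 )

21/19

Numerator: 3/8 + 5/8 = 1
Denominator: 4/7 + 1/3 = 19/21
Divide: (1) · (21/19) = 21/19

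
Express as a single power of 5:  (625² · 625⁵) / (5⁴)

625² = 5^8; 625⁵ = 5^20; 5⁴ = 5^4
Combine exponents: 5^24

5^24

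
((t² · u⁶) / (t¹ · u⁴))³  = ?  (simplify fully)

Inside the bracket: t¹ · u²
Raise to the power 3: t³ · u⁶

t³*u⁶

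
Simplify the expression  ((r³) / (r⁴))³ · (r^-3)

Inside the bracket: (r^-1)
Raise to the power 3: (r^-3)
Multiply by (r^-3): add exponents.

r^(-6)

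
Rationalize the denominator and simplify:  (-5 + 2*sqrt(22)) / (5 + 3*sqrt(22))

(-25*sqrt(22) + 157)/173

Multiply numerator and denominator by -3*sqrt(22) + 5.
Denominator becomes -173; numerator becomes -157 + 25*sqrt(22).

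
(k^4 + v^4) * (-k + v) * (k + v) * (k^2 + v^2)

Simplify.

Telescope via difference of squares: (v+k)(v-k) = -k^2 + v^2, then repeat with the next factor.

-k^8 + v^8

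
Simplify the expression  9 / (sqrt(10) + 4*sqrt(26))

(-9*sqrt(10) + 36*sqrt(26))/406

Multiply numerator and denominator by -sqrt(10) + 4*sqrt(26).
Denominator becomes 406; numerator becomes -9*sqrt(10) + 36*sqrt(26).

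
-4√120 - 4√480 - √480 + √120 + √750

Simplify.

-21*√30

4√120 = 8*√30; 4√480 = 16*√30; √480 = 4*√30; √120 = 2*√30; √750 = 5*√30
Combine: (-8 - 16 - 4 + 2 + 5)·√30 = -21*√30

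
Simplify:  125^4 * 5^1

125^4 = 5^12; 5^1 = 5^1
Combine exponents: 5^13

5^13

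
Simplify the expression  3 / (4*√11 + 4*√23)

Multiply numerator and denominator by -4*√11 + 4*√23.
Denominator becomes 192; numerator becomes -12*√11 + 12*√23.

(-√11 + √23)/16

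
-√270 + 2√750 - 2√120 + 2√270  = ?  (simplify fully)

√270 = 3*√30; 2√750 = 10*√30; 2√120 = 4*√30; 2√270 = 6*√30
Combine: (-3 + 10 - 4 + 6)·√30 = 9*√30

9*√30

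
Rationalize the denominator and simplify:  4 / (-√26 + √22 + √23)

Group as (√22 + √23) - √26; multiply by (√22 + √23) + √26, then rationalise the remaining surd.

(-76*√26 + 100*√23 + 108*√22 + 16*√3289)/1663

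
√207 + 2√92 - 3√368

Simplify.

√207 = 3*√23; 2√92 = 4*√23; 3√368 = 12*√23
Combine: (3 + 4 - 12)·√23 = -5*√23

-5*√23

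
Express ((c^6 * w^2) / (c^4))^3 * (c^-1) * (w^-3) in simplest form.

Inside the bracket: c^2 * w^2
Raise to the power 3: c^6 * w^6
Multiply by (c^-1) * (w^-3): add exponents.

c^5*w^3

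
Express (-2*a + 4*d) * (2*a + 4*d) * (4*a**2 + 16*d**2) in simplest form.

Telescope via difference of squares: ((4*d)+(2*a))((4*d)-(2*a)) = -4*a**2 + 16*d**2, then repeat with the next factor.

-16*a**4 + 256*d**4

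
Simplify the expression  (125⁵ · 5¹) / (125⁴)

5^4

125⁵ = 5^15; 5¹ = 5^1; 125⁴ = 5^12
Combine exponents: 5^4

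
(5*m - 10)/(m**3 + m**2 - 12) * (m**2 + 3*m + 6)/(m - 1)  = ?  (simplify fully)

Factor: 5*m - 10 = 5*(m - 2);  m**3 + m**2 - 12 = (m**2 + 3*m + 6)*(m - 2)
Cancel the common factors (m**2 + 3*m + 6), (m - 2).

5/(m - 1)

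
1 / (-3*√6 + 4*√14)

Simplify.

Multiply numerator and denominator by 3*√6 + 4*√14.
Denominator becomes 170; numerator becomes 3*√6 + 4*√14.

(3*√6 + 4*√14)/170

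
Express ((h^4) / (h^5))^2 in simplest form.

h^(-2)

Inside the bracket: (h^-1)
Raise to the power 2: (h^-2)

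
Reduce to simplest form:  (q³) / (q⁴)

1/q

Quotient: (q^-1)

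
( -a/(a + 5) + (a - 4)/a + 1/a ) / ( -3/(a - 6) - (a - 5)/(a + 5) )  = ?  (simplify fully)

Numerator: -a/(a + 5) + (a - 4)/a + 1/a = (2*a - 15)/(a² + 5*a)
Denominator: -3/(a - 6) - (a - 5)/(a + 5) = (-a² + 8*a - 45)/(a² - a - 30)
Divide: ((2*a - 15)/(a² + 5*a)) · ((a² - a - 30)/(-a² + 8*a - 45)) = (-2*a² + 27*a - 90)/(a³ - 8*a² + 45*a)

(-2*a² + 27*a - 90)/(a³ - 8*a² + 45*a)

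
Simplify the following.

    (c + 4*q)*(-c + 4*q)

Difference of squares with P = 4*q, Q = c.

-c^2 + 16*q^2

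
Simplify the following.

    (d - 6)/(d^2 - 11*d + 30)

1/(d - 5)

Factor: d^2 - 11*d + 30 = (d - 5)*(d - 6)
Cancel the common factor (d - 6).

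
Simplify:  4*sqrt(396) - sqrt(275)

4*sqrt(396) = 24*sqrt(11); sqrt(275) = 5*sqrt(11)
Combine: (24 - 5)·sqrt(11) = 19*sqrt(11)

19*sqrt(11)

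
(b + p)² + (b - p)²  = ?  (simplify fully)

2*b² + 2*p²

Only the even-power cross terms survive.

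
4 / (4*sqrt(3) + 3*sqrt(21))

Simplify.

(-16*sqrt(3) + 12*sqrt(21))/141

Multiply numerator and denominator by -4*sqrt(3) + 3*sqrt(21).
Denominator becomes 141; numerator becomes -16*sqrt(3) + 12*sqrt(21).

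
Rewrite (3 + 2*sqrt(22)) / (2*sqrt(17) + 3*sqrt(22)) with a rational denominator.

Multiply numerator and denominator by -2*sqrt(17) + 3*sqrt(22).
Denominator becomes 130; numerator becomes -4*sqrt(374) - 6*sqrt(17) + 9*sqrt(22) + 132.

(-4*sqrt(374) - 6*sqrt(17) + 9*sqrt(22) + 132)/130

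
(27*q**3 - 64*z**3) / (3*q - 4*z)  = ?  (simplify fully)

(3*q)**3 - (4*z)**3 = (3*q - 4*z)(9*q**2 + 12*q*z + 16*z**2).

9*q**2 + 12*q*z + 16*z**2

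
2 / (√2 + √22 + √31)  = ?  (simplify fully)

(-8*√341 - 14*√31 + 22*√22 + 102*√2)/127

Group as (√2 + √22) + √31; multiply by (√2 + √22) - √31, then rationalise the remaining surd.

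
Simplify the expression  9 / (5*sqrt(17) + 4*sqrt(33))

(-45*sqrt(17) + 36*sqrt(33))/103

Multiply numerator and denominator by -4*sqrt(33) + 5*sqrt(17).
Denominator becomes -103; numerator becomes -36*sqrt(33) + 45*sqrt(17).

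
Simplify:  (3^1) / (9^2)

3^(-3)

3^1 = 3^1; 9^2 = 3^4
Combine exponents: 3^(-3)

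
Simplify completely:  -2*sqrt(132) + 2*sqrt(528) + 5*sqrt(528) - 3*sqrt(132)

2*sqrt(132) = 4*sqrt(33); 2*sqrt(528) = 8*sqrt(33); 5*sqrt(528) = 20*sqrt(33); 3*sqrt(132) = 6*sqrt(33)
Combine: (-4 + 8 + 20 - 6)·sqrt(33) = 18*sqrt(33)

18*sqrt(33)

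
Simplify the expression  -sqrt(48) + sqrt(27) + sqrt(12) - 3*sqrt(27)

-8*sqrt(3)

sqrt(48) = 4*sqrt(3); sqrt(27) = 3*sqrt(3); sqrt(12) = 2*sqrt(3); 3*sqrt(27) = 9*sqrt(3)
Combine: (-4 + 3 + 2 - 9)·sqrt(3) = -8*sqrt(3)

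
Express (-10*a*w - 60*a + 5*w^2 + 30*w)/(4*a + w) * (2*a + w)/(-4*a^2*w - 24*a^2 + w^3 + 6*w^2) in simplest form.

Factor: -10*a*w - 60*a + 5*w^2 + 30*w = 5*(-2*a + w)*(w + 6);  -4*a^2*w - 24*a^2 + w^3 + 6*w^2 = (2*a + w)*(-2*a + w)*(w + 6)
Cancel the common factors (w + 6), (2*a + w), (-2*a + w).

5/(4*a + w)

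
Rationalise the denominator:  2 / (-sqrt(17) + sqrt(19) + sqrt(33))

(-70*sqrt(17) + 6*sqrt(33) + 62*sqrt(19) + 4*sqrt(10659))/1283

Group as (sqrt(19) + sqrt(33)) - sqrt(17); multiply by (sqrt(19) + sqrt(33)) + sqrt(17), then rationalise the remaining surd.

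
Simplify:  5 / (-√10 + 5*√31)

Multiply numerator and denominator by √10 + 5*√31.
Denominator becomes 765; numerator becomes 5*√10 + 25*√31.

(√10 + 5*√31)/153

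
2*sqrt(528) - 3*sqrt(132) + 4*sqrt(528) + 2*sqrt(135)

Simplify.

2*sqrt(528) = 8*sqrt(33); 3*sqrt(132) = 6*sqrt(33); 4*sqrt(528) = 16*sqrt(33); 2*sqrt(135) = 6*sqrt(15)

6*sqrt(15) + 18*sqrt(33)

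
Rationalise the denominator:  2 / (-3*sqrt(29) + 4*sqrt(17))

(6*sqrt(29) + 8*sqrt(17))/11

Multiply numerator and denominator by 3*sqrt(29) + 4*sqrt(17).
Denominator becomes 11; numerator becomes 6*sqrt(29) + 8*sqrt(17).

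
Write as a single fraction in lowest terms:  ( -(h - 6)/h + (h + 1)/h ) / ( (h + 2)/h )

Numerator: -(h - 6)/h + (h + 1)/h = 7/h
Denominator: (h + 2)/h = (h + 2)/h
Divide: (7/h) · (h/(h + 2)) = 7/(h + 2)

7/(h + 2)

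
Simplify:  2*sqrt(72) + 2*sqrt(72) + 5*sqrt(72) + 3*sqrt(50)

2*sqrt(72) = 12*sqrt(2); 2*sqrt(72) = 12*sqrt(2); 5*sqrt(72) = 30*sqrt(2); 3*sqrt(50) = 15*sqrt(2)
Combine: (12 + 12 + 30 + 15)·sqrt(2) = 69*sqrt(2)

69*sqrt(2)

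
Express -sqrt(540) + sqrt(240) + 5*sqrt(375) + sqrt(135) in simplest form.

26*sqrt(15)

sqrt(540) = 6*sqrt(15); sqrt(240) = 4*sqrt(15); 5*sqrt(375) = 25*sqrt(15); sqrt(135) = 3*sqrt(15)
Combine: (-6 + 4 + 25 + 3)·sqrt(15) = 26*sqrt(15)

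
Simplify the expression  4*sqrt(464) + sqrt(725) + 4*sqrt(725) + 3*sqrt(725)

4*sqrt(464) = 16*sqrt(29); sqrt(725) = 5*sqrt(29); 4*sqrt(725) = 20*sqrt(29); 3*sqrt(725) = 15*sqrt(29)
Combine: (16 + 5 + 20 + 15)·sqrt(29) = 56*sqrt(29)

56*sqrt(29)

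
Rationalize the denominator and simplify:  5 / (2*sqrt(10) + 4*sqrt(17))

(-5*sqrt(10) + 10*sqrt(17))/116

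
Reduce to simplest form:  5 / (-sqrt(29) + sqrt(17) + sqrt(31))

(-95*sqrt(29) + 75*sqrt(31) + 215*sqrt(17) + 10*sqrt(15283))/1747

Group as (sqrt(17) + sqrt(31)) - sqrt(29); multiply by (sqrt(17) + sqrt(31)) + sqrt(29), then rationalise the remaining surd.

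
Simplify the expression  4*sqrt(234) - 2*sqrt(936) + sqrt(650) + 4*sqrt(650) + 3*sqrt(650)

4*sqrt(234) = 12*sqrt(26); 2*sqrt(936) = 12*sqrt(26); sqrt(650) = 5*sqrt(26); 4*sqrt(650) = 20*sqrt(26); 3*sqrt(650) = 15*sqrt(26)
Combine: (12 - 12 + 5 + 20 + 15)·sqrt(26) = 40*sqrt(26)

40*sqrt(26)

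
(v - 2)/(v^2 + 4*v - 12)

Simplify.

1/(v + 6)

Factor: v^2 + 4*v - 12 = (v - 2)*(v + 6)
Cancel the common factor (v - 2).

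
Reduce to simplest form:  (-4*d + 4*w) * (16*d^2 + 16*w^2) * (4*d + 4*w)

-256*d^4 + 256*w^4

Telescope via difference of squares: ((4*w)+(4*d))((4*w)-(4*d)) = -16*d^2 + 16*w^2, then repeat with the next factor.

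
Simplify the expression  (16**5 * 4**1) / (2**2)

2**20

16**5 = 2**20; 4**1 = 2**2; 2**2 = 2**2
Combine exponents: 2**20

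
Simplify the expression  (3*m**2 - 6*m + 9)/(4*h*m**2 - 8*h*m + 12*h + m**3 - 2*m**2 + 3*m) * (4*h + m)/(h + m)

Factor: 3*m**2 - 6*m + 9 = 3*(m**2 - 2*m + 3);  4*h*m**2 - 8*h*m + 12*h + m**3 - 2*m**2 + 3*m = (m**2 - 2*m + 3)*(4*h + m)
Cancel the common factors (m**2 - 2*m + 3), (4*h + m).

3/(h + m)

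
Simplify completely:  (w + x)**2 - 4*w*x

Expanding gives w**2 - 2*w*x + x**2, a perfect square.

(w - x)**2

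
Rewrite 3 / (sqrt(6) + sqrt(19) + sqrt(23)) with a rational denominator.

Group as (sqrt(19) + sqrt(23)) + sqrt(6); multiply by (sqrt(19) + sqrt(23)) - sqrt(6), then rationalise the remaining surd.

(-3*sqrt(2622) + 3*sqrt(23) + 15*sqrt(19) + 54*sqrt(6))/226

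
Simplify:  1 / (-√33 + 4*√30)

(√33 + 4*√30)/447

Multiply numerator and denominator by √33 + 4*√30.
Denominator becomes 447; numerator becomes √33 + 4*√30.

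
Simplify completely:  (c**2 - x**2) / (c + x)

c - x

c**2 - x**2 factors as -(-c + x)*(c + x).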